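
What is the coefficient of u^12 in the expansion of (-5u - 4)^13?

-12695312500

The general term is C(13,j)·(-5u)^j·(-4)^(13-j); the u^12 term has j = 12.
C(13,12) = 13.
Coefficient = C(13,12) · (-5)^12 · (-4)^1 = 13 · 244140625 · (-4) = -12695312500.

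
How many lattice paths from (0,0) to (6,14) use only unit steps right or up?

38760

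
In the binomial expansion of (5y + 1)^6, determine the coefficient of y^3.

The general term is C(6,j)·(5y)^j·(1)^(6-j); the y^3 term has j = 3.
C(6,3) = 20.
Coefficient = C(6,3) · 5^3 = 20 · 125 = 2500.

2500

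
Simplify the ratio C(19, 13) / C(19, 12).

C(n,k+1)/C(n,k) = (n−k)/(k+1) = (19−12)/(12+1) = 7/13.

7/13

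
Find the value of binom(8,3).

C(8,3) = (8·7·6) / 3! = 336 / 6 = 56.

56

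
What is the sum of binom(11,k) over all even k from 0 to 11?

Even-k terms of row 11 sum to 2^10 = 1024.

1024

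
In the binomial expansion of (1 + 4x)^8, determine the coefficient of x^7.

131072

The general term is C(8,j)·(1)^j·(4x)^(8-j); the x^7 term has j = 1.
C(8,1) = 8.
Coefficient = C(8,1) · 4^7 = 8 · 16384 = 131072.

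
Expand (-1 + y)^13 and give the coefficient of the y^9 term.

The general term is C(13,j)·(-1)^j·(y)^(13-j); the y^9 term has j = 4.
C(13,4) = 715.
Coefficient = C(13,4) = 715.

715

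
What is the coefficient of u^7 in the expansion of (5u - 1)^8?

-625000

The general term is C(8,j)·(5u)^j·(-1)^(8-j); the u^7 term has j = 7.
C(8,7) = 8.
Coefficient = C(8,7) · 5^7 · (-1)^1 = 8 · 78125 · (-1) = -625000.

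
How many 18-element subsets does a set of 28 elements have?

C(28,18) = C(28,10) by symmetry.
C(28,10) = (28·27·26·25·24·23·22·21·20·19) / 10! = 47621141568000 / 3628800 = 13123110.

13123110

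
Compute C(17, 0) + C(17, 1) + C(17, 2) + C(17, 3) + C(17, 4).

1 + 17 + 136 + 680 + 2380 = 3214.

3214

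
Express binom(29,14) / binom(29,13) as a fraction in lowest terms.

C(n,k+1)/C(n,k) = (n−k)/(k+1) = (29−13)/(13+1) = 16/14 = 8/7.

8/7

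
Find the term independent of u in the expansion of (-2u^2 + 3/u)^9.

-489888

General term: C(9,j)·(-2u^2)^j·(3/u)^(9-j), with u-exponent 2j − 1(9−j) = 3j − 9.
Set 3j − 9 = 0: j = 3.
C(9,3) = 84; (-2)^3 = -8; 3^6 = 729.
Coefficient = 84 · (-8) · 729 = -489888.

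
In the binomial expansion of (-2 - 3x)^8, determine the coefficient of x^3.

48384

The general term is C(8,j)·(-2)^j·(-3x)^(8-j); the x^3 term has j = 5.
C(8,5) = 56.
Coefficient = C(8,5) · (-2)^5 · (-3)^3 = 56 · (-32) · (-27) = 48384.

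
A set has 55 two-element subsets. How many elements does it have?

n(n−1)/2 = 55 ⇒ n(n−1) = 110. Since 11·10 = 110, n = 11.

11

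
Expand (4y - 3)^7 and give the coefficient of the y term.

20412

The general term is C(7,j)·(4y)^j·(-3)^(7-j); the y^1 term has j = 1.
C(7,1) = 7.
Coefficient = C(7,1) · 4^1 · (-3)^6 = 7 · 4 · 729 = 20412.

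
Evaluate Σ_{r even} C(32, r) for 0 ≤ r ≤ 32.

Even-r terms of row 32 sum to 2^31 = 2147483648.

2147483648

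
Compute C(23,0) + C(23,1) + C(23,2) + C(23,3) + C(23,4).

10903

1 + 23 + 253 + 1771 + 8855 = 10903.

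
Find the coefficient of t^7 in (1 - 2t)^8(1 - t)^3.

Coefficient of t^7 = Σ_{j} C(8,j)·(-2)^j·C(3,7-j)·(-1)^(7-j) for j from 4 to 7.
= (-1120) + (-5376) + (-5376) + (-1024) = -12896.

-12896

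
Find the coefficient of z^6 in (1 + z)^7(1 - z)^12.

140

Coefficient of z^6 = Σ_{j} C(7,j)·1^j·C(12,6-j)·(-1)^(6-j) for j from 0 to 6.
= 924 + (-5544) + 10395 + (-7700) + 2310 + (-252) + 7 = 140.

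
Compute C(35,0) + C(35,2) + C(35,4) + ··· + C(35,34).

17179869184

Half of (1+1)^35 + (1−1)^35 gives the even-index sum: 2^34 = 17179869184.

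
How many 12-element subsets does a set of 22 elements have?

646646

C(22,12) = C(22,10) by symmetry.
C(22,10) = (22·21·20·19·18·17·16·15·14·13) / 10! = 2346549004800 / 3628800 = 646646.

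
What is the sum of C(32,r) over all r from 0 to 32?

The entries of row 32 sum to 2^32 = 4294967296.

4294967296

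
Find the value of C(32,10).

64512240

C(32,10) = (32·31·30·29·28·27·26·25·24·23) / 10! = 234102016512000 / 3628800 = 64512240.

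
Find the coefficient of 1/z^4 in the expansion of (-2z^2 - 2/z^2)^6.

General term: C(6,j)·(-2z^2)^j·(-2/z^2)^(6-j), with z-exponent 2j − 2(6−j) = 4j − 12.
Set 4j − 12 = -4: j = 2.
C(6,2) = 15; (-2)^2 = 4; (-2)^4 = 16.
Coefficient = 15 · 4 · 16 = 960.

960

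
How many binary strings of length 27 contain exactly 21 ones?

Choose the 21 positions: C(27,21) = 296010.

296010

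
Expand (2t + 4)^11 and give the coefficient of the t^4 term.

86507520

The general term is C(11,j)·(2t)^j·(4)^(11-j); the t^4 term has j = 4.
C(11,4) = 330.
Coefficient = C(11,4) · 2^4 · 4^7 = 330 · 16 · 16384 = 86507520.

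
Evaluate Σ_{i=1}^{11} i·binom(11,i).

11264

Differentiating (1+x)^11 and setting x=1: Σ i·C(11,i) = 11·2^10 = 11264.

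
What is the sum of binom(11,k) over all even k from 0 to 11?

Half of (1+1)^11 + (1−1)^11 gives the even-index sum: 2^10 = 1024.

1024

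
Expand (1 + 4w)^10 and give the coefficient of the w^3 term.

7680

The general term is C(10,j)·(1)^j·(4w)^(10-j); the w^3 term has j = 7.
C(10,7) = 120.
Coefficient = C(10,7) · 4^3 = 120 · 64 = 7680.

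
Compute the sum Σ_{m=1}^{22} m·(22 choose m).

Differentiating (1+x)^22 and setting x=1: Σ m·C(22,m) = 22·2^21 = 46137344.

46137344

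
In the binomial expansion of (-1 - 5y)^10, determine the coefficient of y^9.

19531250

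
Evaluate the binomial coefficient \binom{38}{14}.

C(38,14) = (38·37·36·35·34·33·32·31·30·29·28·27·26·25) / 14! = 842975203103953920000 / 87178291200 = 9669554100.

9669554100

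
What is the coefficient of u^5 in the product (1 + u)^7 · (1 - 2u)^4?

Coefficient of u^5 = Σ_{j} C(7,j)·1^j·C(4,5-j)·(-2)^(5-j) for j from 1 to 5.
= 112 + (-672) + 840 + (-280) + 21 = 21.

21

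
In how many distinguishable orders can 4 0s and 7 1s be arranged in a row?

Choose positions for the 0s: C(11,4) = 330.

330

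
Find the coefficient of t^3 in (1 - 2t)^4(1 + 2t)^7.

-88

Coefficient of t^3 = Σ_{j} C(4,j)·(-2)^j·C(7,3-j)·2^(3-j) for j from 0 to 3.
= 280 + (-672) + 336 + (-32) = -88.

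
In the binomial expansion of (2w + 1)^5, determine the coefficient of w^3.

The general term is C(5,j)·(2w)^j·(1)^(5-j); the w^3 term has j = 3.
C(5,3) = 10.
Coefficient = C(5,3) · 2^3 = 10 · 8 = 80.

80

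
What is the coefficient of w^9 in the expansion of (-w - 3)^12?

5940

The general term is C(12,j)·(-w)^j·(-3)^(12-j); the w^9 term has j = 9.
C(12,9) = 220.
Coefficient = C(12,9) · (-1)^9 · (-3)^3 = 220 · (-1) · (-27) = 5940.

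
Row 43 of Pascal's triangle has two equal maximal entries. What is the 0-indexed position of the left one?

For odd n = 43, C(43,r) peaks at r = (n−1)/2 and (n+1)/2; the smaller is 21.

21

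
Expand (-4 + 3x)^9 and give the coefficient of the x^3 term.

9289728

The general term is C(9,j)·(-4)^j·(3x)^(9-j); the x^3 term has j = 6.
C(9,6) = 84.
Coefficient = C(9,6) · (-4)^6 · 3^3 = 84 · 4096 · 27 = 9289728.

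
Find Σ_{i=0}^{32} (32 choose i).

4294967296

The entries of row 32 sum to 2^32 = 4294967296.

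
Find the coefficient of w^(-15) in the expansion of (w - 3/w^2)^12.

General term: C(12,j)·(w)^j·(-3/w^2)^(12-j), with w-exponent 1j − 2(12−j) = 3j − 24.
Set 3j − 24 = -15: j = 3.
C(12,3) = 220; 1^3 = 1; (-3)^9 = -19683.
Coefficient = 220 · 1 · (-19683) = -4330260.

-4330260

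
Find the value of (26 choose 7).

657800

C(26,7) = (26·25·24·23·22·21·20) / 7! = 3315312000 / 5040 = 657800.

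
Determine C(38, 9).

163011640

C(38,9) = (38·37·36·35·34·33·32·31·30) / 9! = 59153663923200 / 362880 = 163011640.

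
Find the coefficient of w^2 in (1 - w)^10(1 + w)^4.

11

Coefficient of w^2 = Σ_{j} C(10,j)·(-1)^j·C(4,2-j)·1^(2-j) for j from 0 to 2.
= 6 + (-40) + 45 = 11.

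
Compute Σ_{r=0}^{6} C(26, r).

1 + 26 + 325 + 2600 + 14950 + 65780 + 230230 = 313912.

313912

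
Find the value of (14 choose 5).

2002

C(14,5) = (14·13·12·11·10) / 5! = 240240 / 120 = 2002.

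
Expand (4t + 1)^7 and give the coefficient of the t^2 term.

336

The general term is C(7,j)·(4t)^j·(1)^(7-j); the t^2 term has j = 2.
C(7,2) = 21.
Coefficient = C(7,2) · 4^2 = 21 · 16 = 336.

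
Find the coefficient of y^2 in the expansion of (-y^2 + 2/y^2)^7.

280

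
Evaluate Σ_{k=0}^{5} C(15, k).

1 + 15 + 105 + 455 + 1365 + 3003 = 4944.

4944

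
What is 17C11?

C(17,11) = C(17,6) by symmetry.
C(17,6) = (17·16·15·14·13·12) / 6! = 8910720 / 720 = 12376.

12376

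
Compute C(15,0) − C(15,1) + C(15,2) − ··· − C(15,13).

The partial alternating sum Σ_{k=0}^{13} (−1)^k C(15,k) = (−1)^13 C(14,13) = -14.

-14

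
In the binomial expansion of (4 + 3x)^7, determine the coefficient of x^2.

The general term is C(7,j)·(4)^j·(3x)^(7-j); the x^2 term has j = 5.
C(7,5) = 21.
Coefficient = C(7,5) · 4^5 · 3^2 = 21 · 1024 · 9 = 193536.

193536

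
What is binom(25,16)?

C(25,16) = C(25,9) by symmetry.
C(25,9) = (25·24·23·22·21·20·19·18·17) / 9! = 741354768000 / 362880 = 2042975.

2042975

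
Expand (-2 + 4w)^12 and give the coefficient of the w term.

-98304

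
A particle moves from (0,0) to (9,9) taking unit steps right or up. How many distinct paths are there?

48620

Each path is a sequence of 18 steps with 9 rights: C(18,9) = 48620.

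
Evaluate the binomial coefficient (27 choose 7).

888030

C(27,7) = (27·26·25·24·23·22·21) / 7! = 4475671200 / 5040 = 888030.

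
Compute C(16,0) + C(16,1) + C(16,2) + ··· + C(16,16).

65536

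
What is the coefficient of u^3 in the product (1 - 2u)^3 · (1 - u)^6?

Coefficient of u^3 = Σ_{j} C(3,j)·(-2)^j·C(6,3-j)·(-1)^(3-j) for j from 0 to 3.
= (-20) + (-90) + (-72) + (-8) = -190.

-190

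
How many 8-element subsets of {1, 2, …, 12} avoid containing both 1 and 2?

285

All 8-subsets: C(12,8) = 495. Those containing both fixed elements: C(10,6) = 210.
495 − 210 = 285.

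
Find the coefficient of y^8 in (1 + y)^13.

The general term is C(13,j)·(1)^j·(y)^(13-j); the y^8 term has j = 5.
C(13,5) = 1287.
Coefficient = C(13,5) = 1287.

1287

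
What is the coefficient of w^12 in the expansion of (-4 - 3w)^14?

The general term is C(14,j)·(-4)^j·(-3w)^(14-j); the w^12 term has j = 2.
C(14,2) = 91.
Coefficient = C(14,2) · (-4)^2 · (-3)^12 = 91 · 16 · 531441 = 773778096.

773778096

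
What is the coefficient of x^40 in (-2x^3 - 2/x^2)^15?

-491520

General term: C(15,j)·(-2x^3)^j·(-2/x^2)^(15-j), with x-exponent 3j − 2(15−j) = 5j − 30.
Set 5j − 30 = 40: j = 14.
C(15,14) = 15; (-2)^14 = 16384; (-2)^1 = -2.
Coefficient = 15 · 16384 · (-2) = -491520.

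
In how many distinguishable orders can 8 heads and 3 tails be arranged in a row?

Choose positions for the heads: C(11,8) = 165.

165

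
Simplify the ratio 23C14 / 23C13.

C(n,k+1)/C(n,k) = (n−k)/(k+1) = (23−13)/(13+1) = 10/14 = 5/7.

5/7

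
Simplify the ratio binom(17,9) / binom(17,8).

C(n,k+1)/C(n,k) = (n−k)/(k+1) = (17−8)/(8+1) = 9/9 = 1.

1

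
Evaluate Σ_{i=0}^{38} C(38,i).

The entries of row 38 sum to 2^38 = 274877906944.

274877906944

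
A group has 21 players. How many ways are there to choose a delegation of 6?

54264

This is C(21,6) = 54264.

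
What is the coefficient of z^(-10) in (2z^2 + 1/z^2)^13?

11440

General term: C(13,j)·(2z^2)^j·(1/z^2)^(13-j), with z-exponent 2j − 2(13−j) = 4j − 26.
Set 4j − 26 = -10: j = 4.
C(13,4) = 715; 2^4 = 16; 1^9 = 1.
Coefficient = 715 · 16 · 1 = 11440.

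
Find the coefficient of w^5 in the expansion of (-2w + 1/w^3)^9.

2304

General term: C(9,j)·(-2w)^j·(1/w^3)^(9-j), with w-exponent 1j − 3(9−j) = 4j − 27.
Set 4j − 27 = 5: j = 8.
C(9,8) = 9; (-2)^8 = 256; 1^1 = 1.
Coefficient = 9 · 256 · 1 = 2304.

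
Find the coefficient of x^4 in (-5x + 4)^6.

150000

The general term is C(6,j)·(-5x)^j·(4)^(6-j); the x^4 term has j = 4.
C(6,4) = 15.
Coefficient = C(6,4) · (-5)^4 · 4^2 = 15 · 625 · 16 = 150000.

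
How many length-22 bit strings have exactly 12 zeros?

646646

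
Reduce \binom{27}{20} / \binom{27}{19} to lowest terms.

C(n,k+1)/C(n,k) = (n−k)/(k+1) = (27−19)/(19+1) = 8/20 = 2/5.

2/5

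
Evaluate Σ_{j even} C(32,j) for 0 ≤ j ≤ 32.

2147483648

Even-j terms of row 32 sum to 2^31 = 2147483648.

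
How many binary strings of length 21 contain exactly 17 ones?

5985

Choose the 17 positions: C(21,17) = 5985.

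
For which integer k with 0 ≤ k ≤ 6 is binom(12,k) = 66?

C(12,k) increases on 0 ≤ k ≤ 6. C(12,1) = 12 and C(12,2) = 66, so k = 2.

2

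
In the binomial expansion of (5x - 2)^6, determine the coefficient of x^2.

6000

The general term is C(6,j)·(5x)^j·(-2)^(6-j); the x^2 term has j = 2.
C(6,2) = 15.
Coefficient = C(6,2) · 5^2 · (-2)^4 = 15 · 25 · 16 = 6000.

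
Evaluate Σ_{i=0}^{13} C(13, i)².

10400600

By Vandermonde's identity, Σ C(13,i)² = C(26,13) = 10400600.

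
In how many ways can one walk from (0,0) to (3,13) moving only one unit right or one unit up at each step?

560

Each path is a sequence of 16 steps with 3 rights: C(16,3) = 560.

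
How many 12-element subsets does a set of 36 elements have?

1251677700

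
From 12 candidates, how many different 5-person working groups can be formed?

792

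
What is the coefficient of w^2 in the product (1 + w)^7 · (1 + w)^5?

Coefficient of w^2 = Σ_{j} C(7,j)·C(5,2-j) for j from 0 to 2.
= 10 + 35 + 21 = 66.

66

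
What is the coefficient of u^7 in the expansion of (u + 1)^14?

3432

The general term is C(14,j)·(u)^j·(1)^(14-j); the u^7 term has j = 7.
C(14,7) = 3432.
Coefficient = C(14,7) = 3432.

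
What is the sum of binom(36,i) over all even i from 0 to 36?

34359738368

Half of (1+1)^36 + (1−1)^36 gives the even-index sum: 2^35 = 34359738368.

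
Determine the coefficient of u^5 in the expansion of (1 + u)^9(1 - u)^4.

-9

Coefficient of u^5 = Σ_{j} C(9,j)·1^j·C(4,5-j)·(-1)^(5-j) for j from 1 to 5.
= 9 + (-144) + 504 + (-504) + 126 = -9.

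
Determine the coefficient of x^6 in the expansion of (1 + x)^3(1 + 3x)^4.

351

Coefficient of x^6 = Σ_{j} C(3,j)·1^j·C(4,6-j)·3^(6-j) for j from 2 to 3.
= 243 + 108 = 351.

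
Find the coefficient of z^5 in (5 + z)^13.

The general term is C(13,j)·(5)^j·(z)^(13-j); the z^5 term has j = 8.
C(13,8) = 1287.
Coefficient = C(13,8) · 5^8 = 1287 · 390625 = 502734375.

502734375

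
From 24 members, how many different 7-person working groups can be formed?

346104

This is C(24,7) = 346104.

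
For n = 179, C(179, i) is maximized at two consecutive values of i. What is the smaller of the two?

For odd n = 179, C(179,i) peaks at i = (n−1)/2 and (n+1)/2; the smaller is 89.

89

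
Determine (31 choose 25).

736281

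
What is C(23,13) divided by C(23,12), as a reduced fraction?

C(n,k+1)/C(n,k) = (n−k)/(k+1) = (23−12)/(12+1) = 11/13.

11/13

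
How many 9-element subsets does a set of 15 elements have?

C(15,9) = C(15,6) by symmetry.
C(15,6) = (15·14·13·12·11·10) / 6! = 3603600 / 720 = 5005.

5005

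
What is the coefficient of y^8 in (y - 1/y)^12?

66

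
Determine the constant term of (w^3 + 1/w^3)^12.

General term: C(12,j)·(w^3)^j·(1/w^3)^(12-j), with w-exponent 3j − 3(12−j) = 6j − 36.
Set 6j − 36 = 0: j = 6.
C(12,6) = 924; 1^6 = 1; 1^6 = 1.
Coefficient = 924 · 1 · 1 = 924.

924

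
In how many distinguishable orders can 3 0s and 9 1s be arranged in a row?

220

Choose positions for the 0s: C(12,3) = 220.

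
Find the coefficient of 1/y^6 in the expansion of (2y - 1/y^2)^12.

General term: C(12,j)·(2y)^j·(-1/y^2)^(12-j), with y-exponent 1j − 2(12−j) = 3j − 24.
Set 3j − 24 = -6: j = 6.
C(12,6) = 924; 2^6 = 64; (-1)^6 = 1.
Coefficient = 924 · 64 · 1 = 59136.

59136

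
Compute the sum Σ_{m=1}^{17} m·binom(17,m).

Differentiating (1+x)^17 and setting x=1: Σ m·C(17,m) = 17·2^16 = 1114112.

1114112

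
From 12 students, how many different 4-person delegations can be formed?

495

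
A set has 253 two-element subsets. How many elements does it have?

23

n(n−1)/2 = 253 ⇒ n(n−1) = 506. Since 23·22 = 506, n = 23.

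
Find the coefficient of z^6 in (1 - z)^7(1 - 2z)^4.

Coefficient of z^6 = Σ_{j} C(7,j)·(-1)^j·C(4,6-j)·(-2)^(6-j) for j from 2 to 6.
= 336 + 1120 + 840 + 168 + 7 = 2471.

2471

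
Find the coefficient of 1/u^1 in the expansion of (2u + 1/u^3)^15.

2795520

General term: C(15,j)·(2u)^j·(1/u^3)^(15-j), with u-exponent 1j − 3(15−j) = 4j − 45.
Set 4j − 45 = -1: j = 11.
C(15,11) = 1365; 2^11 = 2048; 1^4 = 1.
Coefficient = 1365 · 2048 · 1 = 2795520.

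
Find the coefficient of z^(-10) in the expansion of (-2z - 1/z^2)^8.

General term: C(8,j)·(-2z)^j·(-1/z^2)^(8-j), with z-exponent 1j − 2(8−j) = 3j − 16.
Set 3j − 16 = -10: j = 2.
C(8,2) = 28; (-2)^2 = 4; (-1)^6 = 1.
Coefficient = 28 · 4 · 1 = 112.

112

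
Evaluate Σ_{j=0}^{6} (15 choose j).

9949

1 + 15 + 105 + 455 + 1365 + 3003 + 5005 = 9949.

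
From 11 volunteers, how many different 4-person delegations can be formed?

330

This is C(11,4) = 330.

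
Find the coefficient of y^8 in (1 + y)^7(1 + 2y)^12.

Coefficient of y^8 = Σ_{j} C(7,j)·1^j·C(12,8-j)·2^(8-j) for j from 0 to 7.
= 126720 + 709632 + 1241856 + 887040 + 277200 + 36960 + 1848 + 24 = 3281280.

3281280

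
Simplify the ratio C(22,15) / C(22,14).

8/15

C(n,k+1)/C(n,k) = (n−k)/(k+1) = (22−14)/(14+1) = 8/15.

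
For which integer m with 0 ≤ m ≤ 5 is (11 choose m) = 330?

4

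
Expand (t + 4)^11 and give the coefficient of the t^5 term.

1892352

The general term is C(11,j)·(t)^j·(4)^(11-j); the t^5 term has j = 5.
C(11,5) = 462.
Coefficient = C(11,5) · 4^6 = 462 · 4096 = 1892352.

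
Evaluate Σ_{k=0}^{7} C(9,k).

1 + 9 + 36 + 84 + 126 + 126 + 84 + 36 = 502.

502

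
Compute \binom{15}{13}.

C(15,13) = C(15,2) by symmetry.
C(15,2) = (15·14) / 2! = 210 / 2 = 105.

105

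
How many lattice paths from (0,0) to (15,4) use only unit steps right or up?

3876

Each path is a sequence of 19 steps with 15 rights: C(19,15) = 3876.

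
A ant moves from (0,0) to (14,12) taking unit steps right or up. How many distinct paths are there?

9657700

Each path is a sequence of 26 steps with 14 rights: C(26,14) = 9657700.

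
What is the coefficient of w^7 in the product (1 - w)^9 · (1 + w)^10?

-84

Coefficient of w^7 = Σ_{j} C(9,j)·(-1)^j·C(10,7-j)·1^(7-j) for j from 0 to 7.
= 120 + (-1890) + 9072 + (-17640) + 15120 + (-5670) + 840 + (-36) = -84.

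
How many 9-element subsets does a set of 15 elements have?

C(15,9) = C(15,6) by symmetry.
C(15,6) = (15·14·13·12·11·10) / 6! = 3603600 / 720 = 5005.

5005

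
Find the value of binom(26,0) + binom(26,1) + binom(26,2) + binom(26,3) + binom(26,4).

17902

1 + 26 + 325 + 2600 + 14950 = 17902.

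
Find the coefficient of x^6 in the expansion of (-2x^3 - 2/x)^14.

General term: C(14,j)·(-2x^3)^j·(-2/x)^(14-j), with x-exponent 3j − 1(14−j) = 4j − 14.
Set 4j − 14 = 6: j = 5.
C(14,5) = 2002; (-2)^5 = -32; (-2)^9 = -512.
Coefficient = 2002 · (-32) · (-512) = 32800768.

32800768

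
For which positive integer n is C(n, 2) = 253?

23

n(n−1)/2 = 253 ⇒ n(n−1) = 506. Since 23·22 = 506, n = 23.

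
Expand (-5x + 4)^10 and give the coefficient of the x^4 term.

537600000

The general term is C(10,j)·(-5x)^j·(4)^(10-j); the x^4 term has j = 4.
C(10,4) = 210.
Coefficient = C(10,4) · (-5)^4 · 4^6 = 210 · 625 · 4096 = 537600000.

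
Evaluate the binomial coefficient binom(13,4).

715

C(13,4) = (13·12·11·10) / 4! = 17160 / 24 = 715.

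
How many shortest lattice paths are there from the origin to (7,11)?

31824

Each path is a sequence of 18 steps with 7 rights: C(18,7) = 31824.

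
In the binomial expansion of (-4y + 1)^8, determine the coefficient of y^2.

448

The general term is C(8,j)·(-4y)^j·(1)^(8-j); the y^2 term has j = 2.
C(8,2) = 28.
Coefficient = C(8,2) · (-4)^2 = 28 · 16 = 448.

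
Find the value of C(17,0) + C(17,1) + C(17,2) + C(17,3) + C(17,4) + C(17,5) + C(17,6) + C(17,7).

41226

1 + 17 + 136 + 680 + 2380 + 6188 + 12376 + 19448 = 41226.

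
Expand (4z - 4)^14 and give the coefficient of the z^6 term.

806111674368

The general term is C(14,j)·(4z)^j·(-4)^(14-j); the z^6 term has j = 6.
C(14,6) = 3003.
Coefficient = C(14,6) · 4^6 · (-4)^8 = 3003 · 4096 · 65536 = 806111674368.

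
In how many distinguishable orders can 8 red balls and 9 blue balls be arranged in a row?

Choose positions for the red balls: C(17,8) = 24310.

24310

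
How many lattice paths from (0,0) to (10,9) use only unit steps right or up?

Each path is a sequence of 19 steps with 10 rights: C(19,10) = 92378.

92378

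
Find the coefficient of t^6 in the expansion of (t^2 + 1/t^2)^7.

21

General term: C(7,j)·(t^2)^j·(1/t^2)^(7-j), with t-exponent 2j − 2(7−j) = 4j − 14.
Set 4j − 14 = 6: j = 5.
C(7,5) = 21; 1^5 = 1; 1^2 = 1.
Coefficient = 21 · 1 · 1 = 21.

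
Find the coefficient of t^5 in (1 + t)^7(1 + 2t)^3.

819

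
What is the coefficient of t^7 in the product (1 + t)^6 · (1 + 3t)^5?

Coefficient of t^7 = Σ_{j} C(6,j)·1^j·C(5,7-j)·3^(7-j) for j from 2 to 6.
= 3645 + 8100 + 4050 + 540 + 15 = 16350.

16350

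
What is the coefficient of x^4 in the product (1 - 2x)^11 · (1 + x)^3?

1958

Coefficient of x^4 = Σ_{j} C(11,j)·(-2)^j·C(3,4-j)·1^(4-j) for j from 1 to 4.
= (-22) + 660 + (-3960) + 5280 = 1958.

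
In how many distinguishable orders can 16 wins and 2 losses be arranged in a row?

Choose positions for the wins: C(18,16) = 153.

153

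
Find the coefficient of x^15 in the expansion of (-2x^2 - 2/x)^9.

-4608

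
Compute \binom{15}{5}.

C(15,5) = (15·14·13·12·11) / 5! = 360360 / 120 = 3003.

3003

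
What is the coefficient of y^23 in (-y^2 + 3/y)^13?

39

General term: C(13,j)·(-y^2)^j·(3/y)^(13-j), with y-exponent 2j − 1(13−j) = 3j − 13.
Set 3j − 13 = 23: j = 12.
C(13,12) = 13; (-1)^12 = 1; 3^1 = 3.
Coefficient = 13 · 1 · 3 = 39.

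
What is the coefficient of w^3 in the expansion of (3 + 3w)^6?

The general term is C(6,j)·(3)^j·(3w)^(6-j); the w^3 term has j = 3.
C(6,3) = 20.
Coefficient = C(6,3) · 3^3 · 3^3 = 20 · 27 · 27 = 14580.

14580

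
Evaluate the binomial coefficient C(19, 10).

92378

C(19,10) = C(19,9) by symmetry.
C(19,9) = (19·18·17·16·15·14·13·12·11) / 9! = 33522128640 / 362880 = 92378.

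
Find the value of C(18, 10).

C(18,10) = C(18,8) by symmetry.
C(18,8) = (18·17·16·15·14·13·12·11) / 8! = 1764322560 / 40320 = 43758.

43758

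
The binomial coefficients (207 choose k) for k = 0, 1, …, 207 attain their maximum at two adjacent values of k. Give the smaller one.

For odd n = 207, C(207,k) peaks at k = (n−1)/2 and (n+1)/2; the smaller is 103.

103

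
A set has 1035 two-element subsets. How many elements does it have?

n(n−1)/2 = 1035 ⇒ n(n−1) = 2070. Since 46·45 = 2070, n = 46.

46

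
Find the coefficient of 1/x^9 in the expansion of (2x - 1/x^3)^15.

General term: C(15,j)·(2x)^j·(-1/x^3)^(15-j), with x-exponent 1j − 3(15−j) = 4j − 45.
Set 4j − 45 = -9: j = 9.
C(15,9) = 5005; 2^9 = 512; (-1)^6 = 1.
Coefficient = 5005 · 512 · 1 = 2562560.

2562560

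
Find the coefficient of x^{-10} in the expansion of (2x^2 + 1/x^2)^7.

14

General term: C(7,j)·(2x^2)^j·(1/x^2)^(7-j), with x-exponent 2j − 2(7−j) = 4j − 14.
Set 4j − 14 = -10: j = 1.
C(7,1) = 7; 2^1 = 2; 1^6 = 1.
Coefficient = 7 · 2 · 1 = 14.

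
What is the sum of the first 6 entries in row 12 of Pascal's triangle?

1 + 12 + 66 + 220 + 495 + 792 = 1586.

1586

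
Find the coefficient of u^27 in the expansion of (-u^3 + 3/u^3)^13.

-702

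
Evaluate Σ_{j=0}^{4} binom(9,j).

1 + 9 + 36 + 84 + 126 = 256.

256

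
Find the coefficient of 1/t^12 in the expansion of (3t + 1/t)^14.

General term: C(14,j)·(3t)^j·(1/t)^(14-j), with t-exponent 1j − 1(14−j) = 2j − 14.
Set 2j − 14 = -12: j = 1.
C(14,1) = 14; 3^1 = 3; 1^13 = 1.
Coefficient = 14 · 3 · 1 = 42.

42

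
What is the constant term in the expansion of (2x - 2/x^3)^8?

General term: C(8,j)·(2x)^j·(-2/x^3)^(8-j), with x-exponent 1j − 3(8−j) = 4j − 24.
Set 4j − 24 = 0: j = 6.
C(8,6) = 28; 2^6 = 64; (-2)^2 = 4.
Coefficient = 28 · 64 · 4 = 7168.

7168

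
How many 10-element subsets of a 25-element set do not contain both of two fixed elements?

All 10-subsets: C(25,10) = 3268760. Those containing both fixed elements: C(23,8) = 490314.
3268760 − 490314 = 2778446.

2778446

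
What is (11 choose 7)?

C(11,7) = C(11,4) by symmetry.
C(11,4) = (11·10·9·8) / 4! = 7920 / 24 = 330.

330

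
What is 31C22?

20160075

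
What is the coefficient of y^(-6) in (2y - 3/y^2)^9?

-489888

General term: C(9,j)·(2y)^j·(-3/y^2)^(9-j), with y-exponent 1j − 2(9−j) = 3j − 18.
Set 3j − 18 = -6: j = 4.
C(9,4) = 126; 2^4 = 16; (-3)^5 = -243.
Coefficient = 126 · 16 · (-243) = -489888.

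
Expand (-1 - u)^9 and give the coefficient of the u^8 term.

-9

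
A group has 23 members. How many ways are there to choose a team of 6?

This is C(23,6) = 100947.

100947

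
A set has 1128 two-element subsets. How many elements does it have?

48

n(n−1)/2 = 1128 ⇒ n(n−1) = 2256. Since 48·47 = 2256, n = 48.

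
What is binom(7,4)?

C(7,4) = C(7,3) by symmetry.
C(7,3) = (7·6·5) / 3! = 210 / 6 = 35.

35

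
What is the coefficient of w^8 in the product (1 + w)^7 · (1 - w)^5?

-5

Coefficient of w^8 = Σ_{j} C(7,j)·1^j·C(5,8-j)·(-1)^(8-j) for j from 3 to 7.
= (-35) + 175 + (-210) + 70 + (-5) = -5.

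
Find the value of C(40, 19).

131282408400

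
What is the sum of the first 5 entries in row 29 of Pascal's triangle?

27841

1 + 29 + 406 + 3654 + 23751 = 27841.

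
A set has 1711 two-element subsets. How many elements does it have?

59

n(n−1)/2 = 1711 ⇒ n(n−1) = 3422. Since 59·58 = 3422, n = 59.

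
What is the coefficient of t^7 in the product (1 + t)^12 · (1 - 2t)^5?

-880

Coefficient of t^7 = Σ_{j} C(12,j)·1^j·C(5,7-j)·(-2)^(7-j) for j from 2 to 7.
= (-2112) + 17600 + (-39600) + 31680 + (-9240) + 792 = -880.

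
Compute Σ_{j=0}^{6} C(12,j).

2510

1 + 12 + 66 + 220 + 495 + 792 + 924 = 2510.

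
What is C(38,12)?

C(38,12) = (38·37·36·35·34·33·32·31·30·29·28·27) / 12! = 1296884927852236800 / 479001600 = 2707475148.

2707475148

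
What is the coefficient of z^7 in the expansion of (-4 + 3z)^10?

The general term is C(10,j)·(-4)^j·(3z)^(10-j); the z^7 term has j = 3.
C(10,3) = 120.
Coefficient = C(10,3) · (-4)^3 · 3^7 = 120 · (-64) · 2187 = -16796160.

-16796160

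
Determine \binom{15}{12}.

455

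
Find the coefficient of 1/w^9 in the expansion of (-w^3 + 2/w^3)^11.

42240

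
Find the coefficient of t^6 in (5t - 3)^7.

-328125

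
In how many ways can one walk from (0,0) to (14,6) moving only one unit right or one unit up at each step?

Each path is a sequence of 20 steps with 14 rights: C(20,14) = 38760.

38760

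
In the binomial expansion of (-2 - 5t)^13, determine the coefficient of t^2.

-3993600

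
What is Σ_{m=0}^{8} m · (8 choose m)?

Since m·C(8,m) = 8·C(7,m−1), the sum is 8·2^7 = 8·128 = 1024.

1024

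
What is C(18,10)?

C(18,10) = C(18,8) by symmetry.
C(18,8) = (18·17·16·15·14·13·12·11) / 8! = 1764322560 / 40320 = 43758.

43758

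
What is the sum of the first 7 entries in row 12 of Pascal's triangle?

2510

1 + 12 + 66 + 220 + 495 + 792 + 924 = 2510.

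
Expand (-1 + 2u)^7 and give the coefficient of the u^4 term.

-560

The general term is C(7,j)·(-1)^j·(2u)^(7-j); the u^4 term has j = 3.
C(7,3) = 35.
Coefficient = C(7,3) · (-1)^3 · 2^4 = 35 · (-1) · 16 = -560.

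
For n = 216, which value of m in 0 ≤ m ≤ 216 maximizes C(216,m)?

C(216,m) is maximized at m = 216/2 = 108.

108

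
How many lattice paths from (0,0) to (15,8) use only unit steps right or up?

490314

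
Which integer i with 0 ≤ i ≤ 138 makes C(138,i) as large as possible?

69

C(138,i) is maximized at i = 138/2 = 69.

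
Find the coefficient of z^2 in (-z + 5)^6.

9375

The general term is C(6,j)·(-z)^j·(5)^(6-j); the z^2 term has j = 2.
C(6,2) = 15.
Coefficient = C(6,2) · 5^4 = 15 · 625 = 9375.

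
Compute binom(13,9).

715

C(13,9) = C(13,4) by symmetry.
C(13,4) = (13·12·11·10) / 4! = 17160 / 24 = 715.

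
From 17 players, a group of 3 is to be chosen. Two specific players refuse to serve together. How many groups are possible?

All 3-subsets: C(17,3) = 680. Those containing both fixed elements: C(15,1) = 15.
680 − 15 = 665.

665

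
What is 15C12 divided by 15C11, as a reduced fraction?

1/3

C(n,k+1)/C(n,k) = (n−k)/(k+1) = (15−11)/(11+1) = 4/12 = 1/3.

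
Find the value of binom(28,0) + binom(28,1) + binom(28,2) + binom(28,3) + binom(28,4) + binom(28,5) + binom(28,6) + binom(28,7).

1683218

1 + 28 + 378 + 3276 + 20475 + 98280 + 376740 + 1184040 = 1683218.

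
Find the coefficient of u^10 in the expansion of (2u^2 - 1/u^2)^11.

-42240

General term: C(11,j)·(2u^2)^j·(-1/u^2)^(11-j), with u-exponent 2j − 2(11−j) = 4j − 22.
Set 4j − 22 = 10: j = 8.
C(11,8) = 165; 2^8 = 256; (-1)^3 = -1.
Coefficient = 165 · 256 · (-1) = -42240.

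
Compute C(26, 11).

C(26,11) = (26·25·24·23·22·21·20·19·18·17·16) / 11! = 308403583488000 / 39916800 = 7726160.

7726160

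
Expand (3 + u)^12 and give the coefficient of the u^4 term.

3247695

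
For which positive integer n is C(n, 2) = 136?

17

n(n−1)/2 = 136 ⇒ n(n−1) = 272. Since 17·16 = 272, n = 17.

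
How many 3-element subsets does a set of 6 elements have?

20

C(6,3) = (6·5·4) / 3! = 120 / 6 = 20.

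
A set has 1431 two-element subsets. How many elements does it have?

54

n(n−1)/2 = 1431 ⇒ n(n−1) = 2862. Since 54·53 = 2862, n = 54.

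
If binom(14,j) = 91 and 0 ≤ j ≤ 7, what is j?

C(14,j) increases on 0 ≤ j ≤ 7. C(14,1) = 14 and C(14,2) = 91, so j = 2.

2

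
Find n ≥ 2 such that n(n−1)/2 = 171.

19

n(n−1)/2 = 171 ⇒ n(n−1) = 342. Since 19·18 = 342, n = 19.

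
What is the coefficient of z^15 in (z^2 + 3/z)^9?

General term: C(9,j)·(z^2)^j·(3/z)^(9-j), with z-exponent 2j − 1(9−j) = 3j − 9.
Set 3j − 9 = 15: j = 8.
C(9,8) = 9; 1^8 = 1; 3^1 = 3.
Coefficient = 9 · 1 · 3 = 27.

27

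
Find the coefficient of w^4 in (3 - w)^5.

The general term is C(5,j)·(3)^j·(-w)^(5-j); the w^4 term has j = 1.
C(5,1) = 5.
Coefficient = C(5,1) · 3^1 = 5 · 3 = 15.

15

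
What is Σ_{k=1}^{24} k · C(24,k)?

Differentiating (1+x)^24 and setting x=1: Σ k·C(24,k) = 24·2^23 = 201326592.

201326592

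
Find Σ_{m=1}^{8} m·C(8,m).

1024

Since m·C(8,m) = 8·C(7,m−1), the sum is 8·2^7 = 8·128 = 1024.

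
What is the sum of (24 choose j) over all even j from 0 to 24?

8388608

Even-j terms of row 24 sum to 2^23 = 8388608.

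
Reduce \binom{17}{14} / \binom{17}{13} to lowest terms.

2/7

C(n,k+1)/C(n,k) = (n−k)/(k+1) = (17−13)/(13+1) = 4/14 = 2/7.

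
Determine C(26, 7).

657800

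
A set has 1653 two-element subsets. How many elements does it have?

n(n−1)/2 = 1653 ⇒ n(n−1) = 3306. Since 58·57 = 3306, n = 58.

58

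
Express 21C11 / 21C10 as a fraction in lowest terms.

C(n,k+1)/C(n,k) = (n−k)/(k+1) = (21−10)/(10+1) = 11/11 = 1.

1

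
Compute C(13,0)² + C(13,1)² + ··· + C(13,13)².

10400600

By Vandermonde's identity, Σ C(13,k)² = C(26,13) = 10400600.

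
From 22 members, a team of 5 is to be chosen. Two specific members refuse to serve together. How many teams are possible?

All 5-subsets: C(22,5) = 26334. Those containing both fixed elements: C(20,3) = 1140.
26334 − 1140 = 25194.

25194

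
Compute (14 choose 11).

364

C(14,11) = C(14,3) by symmetry.
C(14,3) = (14·13·12) / 3! = 2184 / 6 = 364.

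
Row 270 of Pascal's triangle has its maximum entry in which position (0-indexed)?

C(270,k) is maximized at k = 270/2 = 135.

135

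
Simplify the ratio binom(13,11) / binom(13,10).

3/11

C(n,k+1)/C(n,k) = (n−k)/(k+1) = (13−10)/(10+1) = 3/11.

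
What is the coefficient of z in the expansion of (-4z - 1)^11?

-44

The general term is C(11,j)·(-4z)^j·(-1)^(11-j); the z^1 term has j = 1.
C(11,1) = 11.
Coefficient = C(11,1) · (-4)^1 = 11 · (-4) = -44.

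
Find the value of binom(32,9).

C(32,9) = (32·31·30·29·28·27·26·25·24) / 9! = 10178348544000 / 362880 = 28048800.

28048800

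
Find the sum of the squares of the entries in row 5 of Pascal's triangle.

By Vandermonde's identity, Σ C(5,i)² = C(10,5) = 252.

252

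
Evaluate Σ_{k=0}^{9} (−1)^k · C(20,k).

The partial alternating sum Σ_{k=0}^{9} (−1)^k C(20,k) = (−1)^9 C(19,9) = -92378.

-92378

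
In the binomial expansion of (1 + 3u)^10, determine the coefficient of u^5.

61236

The general term is C(10,j)·(1)^j·(3u)^(10-j); the u^5 term has j = 5.
C(10,5) = 252.
Coefficient = C(10,5) · 3^5 = 252 · 243 = 61236.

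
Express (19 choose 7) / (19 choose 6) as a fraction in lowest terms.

C(n,k+1)/C(n,k) = (n−k)/(k+1) = (19−6)/(6+1) = 13/7.

13/7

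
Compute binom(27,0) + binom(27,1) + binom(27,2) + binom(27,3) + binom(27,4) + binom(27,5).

101584

1 + 27 + 351 + 2925 + 17550 + 80730 = 101584.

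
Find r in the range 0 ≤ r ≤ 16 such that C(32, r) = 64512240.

C(32,r) increases on 0 ≤ r ≤ 16. C(32,9) = 28048800 and C(32,10) = 64512240, so r = 10.

10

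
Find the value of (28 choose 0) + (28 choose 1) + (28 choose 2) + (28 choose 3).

3683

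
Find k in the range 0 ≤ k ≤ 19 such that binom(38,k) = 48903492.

8

C(38,k) increases on 0 ≤ k ≤ 19. C(38,7) = 12620256 and C(38,8) = 48903492, so k = 8.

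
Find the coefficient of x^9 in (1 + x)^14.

2002

The general term is C(14,j)·(1)^j·(x)^(14-j); the x^9 term has j = 5.
C(14,5) = 2002.
Coefficient = C(14,5) = 2002.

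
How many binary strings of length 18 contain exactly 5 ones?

Choose the 5 positions: C(18,5) = 8568.

8568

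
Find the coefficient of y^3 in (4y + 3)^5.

5760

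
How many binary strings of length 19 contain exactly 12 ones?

50388

Choose the 12 positions: C(19,12) = 50388.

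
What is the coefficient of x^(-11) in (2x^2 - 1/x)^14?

General term: C(14,j)·(2x^2)^j·(-1/x)^(14-j), with x-exponent 2j − 1(14−j) = 3j − 14.
Set 3j − 14 = -11: j = 1.
C(14,1) = 14; 2^1 = 2; (-1)^13 = -1.
Coefficient = 14 · 2 · (-1) = -28.

-28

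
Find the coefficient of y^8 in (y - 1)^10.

45

The general term is C(10,j)·(y)^j·(-1)^(10-j); the y^8 term has j = 8.
C(10,8) = 45.
Coefficient = C(10,8) = 45.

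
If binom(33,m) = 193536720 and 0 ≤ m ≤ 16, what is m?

C(33,m) increases on 0 ≤ m ≤ 16. C(33,10) = 92561040 and C(33,11) = 193536720, so m = 11.

11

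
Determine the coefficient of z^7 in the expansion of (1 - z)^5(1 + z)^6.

Coefficient of z^7 = Σ_{j} C(5,j)·(-1)^j·C(6,7-j)·1^(7-j) for j from 1 to 5.
= (-5) + 60 + (-150) + 100 + (-15) = -10.

-10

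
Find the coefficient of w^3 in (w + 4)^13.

299892736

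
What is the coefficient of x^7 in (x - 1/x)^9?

General term: C(9,j)·(x)^j·(-1/x)^(9-j), with x-exponent 1j − 1(9−j) = 2j − 9.
Set 2j − 9 = 7: j = 8.
C(9,8) = 9; 1^8 = 1; (-1)^1 = -1.
Coefficient = 9 · 1 · (-1) = -9.

-9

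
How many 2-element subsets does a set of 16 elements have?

120

C(16,2) = (16·15) / 2! = 240 / 2 = 120.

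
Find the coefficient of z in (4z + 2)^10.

20480

The general term is C(10,j)·(4z)^j·(2)^(10-j); the z^1 term has j = 1.
C(10,1) = 10.
Coefficient = C(10,1) · 4^1 · 2^9 = 10 · 4 · 512 = 20480.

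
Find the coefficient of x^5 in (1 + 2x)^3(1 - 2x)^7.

0

Coefficient of x^5 = Σ_{j} C(3,j)·2^j·C(7,5-j)·(-2)^(5-j) for j from 0 to 3.
= (-672) + 3360 + (-3360) + 672 = 0.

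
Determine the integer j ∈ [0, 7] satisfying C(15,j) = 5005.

6

C(15,j) increases on 0 ≤ j ≤ 7. C(15,5) = 3003 and C(15,6) = 5005, so j = 6.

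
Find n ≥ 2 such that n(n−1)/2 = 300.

25

n(n−1)/2 = 300 ⇒ n(n−1) = 600. Since 25·24 = 600, n = 25.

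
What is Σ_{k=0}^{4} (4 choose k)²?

70

By Vandermonde's identity, Σ C(4,k)² = C(8,4) = 70.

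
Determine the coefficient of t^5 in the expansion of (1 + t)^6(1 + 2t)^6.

5418

Coefficient of t^5 = Σ_{j} C(6,j)·1^j·C(6,5-j)·2^(5-j) for j from 0 to 5.
= 192 + 1440 + 2400 + 1200 + 180 + 6 = 5418.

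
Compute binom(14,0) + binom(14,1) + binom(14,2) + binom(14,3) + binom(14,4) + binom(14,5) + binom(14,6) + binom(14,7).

9908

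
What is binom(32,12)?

225792840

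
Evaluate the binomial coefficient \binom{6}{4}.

15

C(6,4) = C(6,2) by symmetry.
C(6,2) = (6·5) / 2! = 30 / 2 = 15.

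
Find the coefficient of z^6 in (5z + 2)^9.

10500000

The general term is C(9,j)·(5z)^j·(2)^(9-j); the z^6 term has j = 6.
C(9,6) = 84.
Coefficient = C(9,6) · 5^6 · 2^3 = 84 · 15625 · 8 = 10500000.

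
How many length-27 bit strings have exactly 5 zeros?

80730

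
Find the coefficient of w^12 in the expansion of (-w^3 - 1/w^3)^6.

6

General term: C(6,j)·(-w^3)^j·(-1/w^3)^(6-j), with w-exponent 3j − 3(6−j) = 6j − 18.
Set 6j − 18 = 12: j = 5.
C(6,5) = 6; (-1)^5 = -1; (-1)^1 = -1.
Coefficient = 6 · (-1) · (-1) = 6.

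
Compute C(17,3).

680

C(17,3) = (17·16·15) / 3! = 4080 / 6 = 680.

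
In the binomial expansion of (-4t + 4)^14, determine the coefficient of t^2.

The general term is C(14,j)·(-4t)^j·(4)^(14-j); the t^2 term has j = 2.
C(14,2) = 91.
Coefficient = C(14,2) · (-4)^2 · 4^12 = 91 · 16 · 16777216 = 24427626496.

24427626496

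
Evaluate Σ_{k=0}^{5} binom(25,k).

1 + 25 + 300 + 2300 + 12650 + 53130 = 68406.

68406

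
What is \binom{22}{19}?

C(22,19) = C(22,3) by symmetry.
C(22,3) = (22·21·20) / 3! = 9240 / 6 = 1540.

1540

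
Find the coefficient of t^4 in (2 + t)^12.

The general term is C(12,j)·(2)^j·(t)^(12-j); the t^4 term has j = 8.
C(12,8) = 495.
Coefficient = C(12,8) · 2^8 = 495 · 256 = 126720.

126720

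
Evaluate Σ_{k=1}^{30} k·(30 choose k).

Differentiating (1+x)^30 and setting x=1: Σ k·C(30,k) = 30·2^29 = 16106127360.

16106127360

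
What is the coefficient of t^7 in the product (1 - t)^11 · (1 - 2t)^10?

Coefficient of t^7 = Σ_{j} C(11,j)·(-1)^j·C(10,7-j)·(-2)^(7-j) for j from 0 to 7.
= (-15360) + (-147840) + (-443520) + (-554400) + (-316800) + (-83160) + (-9240) + (-330) = -1570650.

-1570650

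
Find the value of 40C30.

847660528

C(40,30) = C(40,10) by symmetry.
C(40,10) = (40·39·38·37·36·35·34·33·32·31) / 10! = 3075990524006400 / 3628800 = 847660528.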